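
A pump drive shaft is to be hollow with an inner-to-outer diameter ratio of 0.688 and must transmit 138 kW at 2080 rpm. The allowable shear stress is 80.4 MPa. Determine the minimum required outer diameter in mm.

ω = 2π·2080/60 = 217.8 rad/s, so T = P/ω = 138×10³ / 217.8 = 633.6 N·m.
For a hollow shaft with d_i/d_o = 0.688: τ_max = 16T/(π d_o³ (1−k⁴)), so d_o = [16T/(π τ_allow (1−k⁴))]^(1/3) = [16·633.6/(π·8.04×10^7·0.7759)]^(1/3) = 0.03726 m.

37.3 mm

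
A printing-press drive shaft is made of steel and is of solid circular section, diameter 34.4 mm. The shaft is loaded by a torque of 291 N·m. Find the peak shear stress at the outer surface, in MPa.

J = πd⁴/32 = π(0.0344)⁴/32 = 1.375×10^-7 m⁴.
τ_max = T·r/J = 291.0 × 0.0172 / 1.375×10^-7 = 3.641×10^7 Pa.

36.4 MPa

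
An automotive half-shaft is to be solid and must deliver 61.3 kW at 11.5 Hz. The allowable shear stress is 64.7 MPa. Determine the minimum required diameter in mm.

40.6 mm

ω = 2π·11.5 = 72.26 rad/s, so T = P/ω = 61.3×10³ / 72.26 = 848.4 N·m.
For a solid shaft τ_max = 16T/(πd³), so d = (16T/(π τ_allow))^(1/3) = (16·848.4/(π·6.47×10^7))^(1/3) = 0.04057 m.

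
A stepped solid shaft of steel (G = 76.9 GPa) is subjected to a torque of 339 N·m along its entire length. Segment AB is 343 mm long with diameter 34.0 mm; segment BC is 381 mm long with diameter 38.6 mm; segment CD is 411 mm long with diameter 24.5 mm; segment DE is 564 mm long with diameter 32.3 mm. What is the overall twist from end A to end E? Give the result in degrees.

J_AB = π(0.0340)⁴/32 = 1.31×10^-7 m⁴; J_BC = π(0.0386)⁴/32 = 2.18×10^-7 m⁴; J_CD = π(0.0245)⁴/32 = 3.54×10^-8 m⁴; J_DE = π(0.0323)⁴/32 = 1.07×10^-7 m⁴.
θ = (T/G)·Σ L_i/J_i = (339.0/76.9×10⁹)·(0.343/1.31×10^-7 + 0.381/2.18×10^-7 + 0.411/3.54×10^-8 + 0.564/1.07×10^-7) = 0.09372 rad.

5.37°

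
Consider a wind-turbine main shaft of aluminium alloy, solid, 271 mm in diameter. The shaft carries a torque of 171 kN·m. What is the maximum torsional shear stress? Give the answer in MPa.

J = πd⁴/32 = π(0.271)⁴/32 = 5.295×10^-4 m⁴.
τ_max = T·r/J = 171000 × 0.136 / 5.295×10^-4 = 4.376×10^7 Pa.

43.8 MPa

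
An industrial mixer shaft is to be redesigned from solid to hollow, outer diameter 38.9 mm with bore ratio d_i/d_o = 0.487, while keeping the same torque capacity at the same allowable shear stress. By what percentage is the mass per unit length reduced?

Equal τ_max and T ⇒ the solid shaft needs d_s³ = d_o³(1−k⁴), so d_s = 38.9·(1−0.487⁴)^(1/3) = 38.16 mm.
Area ratio A_h/A_s = d_o²(1−k²)/d_s² = (1−k²)/(1−k⁴)^(2/3) = 0.7928.
Mass saving = 1 − 0.7928 = 20.7 %.

20.7 %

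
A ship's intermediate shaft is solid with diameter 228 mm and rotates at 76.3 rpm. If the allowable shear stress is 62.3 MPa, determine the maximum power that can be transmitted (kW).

1160 kW

J = πd⁴/32 = π(0.228)⁴/32 = 2.653×10^-4 m⁴.
T_max = τ_allow·J/r = 6.23×10^7 × 2.653×10^-4 / 0.114 = 145000 N·m.
ω = 2π·76.3/60 = 7.990 rad/s, so P_max = T_max·ω = 1.158×10^6 W.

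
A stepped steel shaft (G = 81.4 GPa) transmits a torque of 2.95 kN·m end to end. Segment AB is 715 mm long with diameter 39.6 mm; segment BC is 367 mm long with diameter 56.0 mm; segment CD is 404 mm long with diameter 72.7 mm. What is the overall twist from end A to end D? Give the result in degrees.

7.24°

J_AB = π(0.0396)⁴/32 = 2.41×10^-7 m⁴; J_BC = π(0.0560)⁴/32 = 9.65×10^-7 m⁴; J_CD = π(0.0727)⁴/32 = 2.74×10^-6 m⁴.
θ = (T/G)·Σ L_i/J_i = (2950/81.4×10⁹)·(0.715/2.41×10^-7 + 0.367/9.65×10^-7 + 0.404/2.74×10^-6) = 0.1264 rad.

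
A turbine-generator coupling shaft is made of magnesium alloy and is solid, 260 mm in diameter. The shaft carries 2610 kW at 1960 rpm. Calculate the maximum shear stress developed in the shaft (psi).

534 psi

ω = 2π·1960/60 = 205.3 rad/s, so T = P/ω = 2610×10³ / 205.3 = 12720 N·m.
J = πd⁴/32 = π(0.260)⁴/32 = 4.486×10^-4 m⁴.
τ_max = T·r/J = 12720 × 0.130 / 4.486×10^-4 = 3.685×10^6 Pa.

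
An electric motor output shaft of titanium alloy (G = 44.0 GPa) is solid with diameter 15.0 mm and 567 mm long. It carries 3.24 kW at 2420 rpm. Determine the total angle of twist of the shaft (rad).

ω = 2π·2420/60 = 253.4 rad/s, so T = P/ω = 3.24×10³ / 253.4 = 12.79 N·m.
J = πd⁴/32 = π(0.0150)⁴/32 = 4.970×10^-9 m⁴.
θ = T·L/(G·J) = 12.79 × 0.567 / (44.0×10⁹ × 4.970×10^-9) = 0.03315 rad.

0.0331 rad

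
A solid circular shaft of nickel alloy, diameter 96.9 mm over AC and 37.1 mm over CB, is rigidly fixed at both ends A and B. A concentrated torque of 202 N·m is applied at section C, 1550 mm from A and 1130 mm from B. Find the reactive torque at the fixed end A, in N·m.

Compatibility: T_A·a/J_AC = T_B·b/J_CB with T_A + T_B = T₀.
J_AC = 8.66×10^-6 m⁴, J_CB = 1.86×10^-7 m⁴, so T_A = T₀·(J_AC/a)/((J_AC/a)+(J_CB/b)) = 196.2 N·m, T_B = 5.783 N·m.

196 N·m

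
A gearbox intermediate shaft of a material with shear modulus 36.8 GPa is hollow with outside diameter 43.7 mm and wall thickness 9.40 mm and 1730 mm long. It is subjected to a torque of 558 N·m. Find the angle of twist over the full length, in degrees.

4.69°

J = π(d_o⁴ − d_i⁴)/32 = π(0.0437⁴ − 0.0249⁴)/32 = 3.203×10^-7 m⁴.
θ = T·L/(G·J) = 558.0 × 1.73 / (36.8×10⁹ × 3.203×10^-7) = 0.08190 rad.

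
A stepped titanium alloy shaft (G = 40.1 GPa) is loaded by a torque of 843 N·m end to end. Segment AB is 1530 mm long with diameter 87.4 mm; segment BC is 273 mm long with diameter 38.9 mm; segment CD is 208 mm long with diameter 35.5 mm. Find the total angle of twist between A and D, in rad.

0.0592 rad

J_AB = π(0.0874)⁴/32 = 5.73×10^-6 m⁴; J_BC = π(0.0389)⁴/32 = 2.25×10^-7 m⁴; J_CD = π(0.0355)⁴/32 = 1.56×10^-7 m⁴.
θ = (T/G)·Σ L_i/J_i = (843.0/40.1×10⁹)·(1.53/5.73×10^-6 + 0.273/2.25×10^-7 + 0.208/1.56×10^-7) = 0.05919 rad.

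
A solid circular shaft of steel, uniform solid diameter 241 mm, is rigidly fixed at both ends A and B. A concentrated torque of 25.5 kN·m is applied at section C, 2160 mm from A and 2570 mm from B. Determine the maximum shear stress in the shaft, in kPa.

5040 kPa

With uniform GJ and both ends fixed, compatibility θ_AC = θ_CB gives T_A·a = T_B·b, together with T_A + T_B = T₀.
T_A = T₀·b/(a+b) = 25500·2570/4730 = 13860 N·m; T_B = 11640 N·m.
τ in each portion: τ_AC = 5.04×10^6 Pa, τ_CB = 4.24×10^6 Pa; maximum is in AC.
τ_max = T_AC·r/J = 13860·0.120/3.31×10^-4 = 5.041×10^6 Pa.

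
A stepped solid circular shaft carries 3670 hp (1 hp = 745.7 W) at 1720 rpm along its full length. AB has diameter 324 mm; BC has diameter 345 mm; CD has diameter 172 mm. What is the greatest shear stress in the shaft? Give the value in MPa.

15.2 MPa

ω = 2π·1720/60 = 180.1 rad/s, so T = P/ω = 3670×745.7 / 180.1 = 15190 N·m.
Under the same torque, τ_max = 16T/(πd³) is largest where d is smallest — segment CD (d = 172 mm).
τ_max = 16·15190/(π·(0.172)³) = 1.521×10^7 Pa.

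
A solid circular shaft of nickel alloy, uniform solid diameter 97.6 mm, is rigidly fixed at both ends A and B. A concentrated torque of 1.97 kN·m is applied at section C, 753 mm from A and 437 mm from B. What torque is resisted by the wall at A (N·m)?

723 N·m

With uniform GJ and both ends fixed, compatibility θ_AC = θ_CB gives T_A·a = T_B·b, together with T_A + T_B = T₀.
T_A = T₀·b/(a+b) = 1970·437/1190 = 723.4 N·m; T_B = 1247 N·m.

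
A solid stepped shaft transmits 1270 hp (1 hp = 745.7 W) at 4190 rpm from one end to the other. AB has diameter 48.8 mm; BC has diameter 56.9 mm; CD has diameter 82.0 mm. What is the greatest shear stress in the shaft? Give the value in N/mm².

94.6 N/mm²

ω = 2π·4190/60 = 438.8 rad/s, so T = P/ω = 1270×745.7 / 438.8 = 2158 N·m.
Under the same torque, τ_max = 16T/(πd³) is largest where d is smallest — segment AB (d = 48.8 mm).
τ_max = 16·2158/(π·(0.0488)³) = 9.459×10^7 Pa.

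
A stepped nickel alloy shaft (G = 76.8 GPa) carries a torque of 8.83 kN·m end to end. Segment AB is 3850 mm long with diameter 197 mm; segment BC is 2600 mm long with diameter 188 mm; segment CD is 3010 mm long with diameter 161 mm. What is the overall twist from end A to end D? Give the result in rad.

0.0107 rad

J_AB = π(0.197)⁴/32 = 1.48×10^-4 m⁴; J_BC = π(0.188)⁴/32 = 1.23×10^-4 m⁴; J_CD = π(0.161)⁴/32 = 6.60×10^-5 m⁴.
θ = (T/G)·Σ L_i/J_i = (8830/76.8×10⁹)·(3.85/1.48×10^-4 + 2.60/1.23×10^-4 + 3.01/6.60×10^-5) = 0.01068 rad.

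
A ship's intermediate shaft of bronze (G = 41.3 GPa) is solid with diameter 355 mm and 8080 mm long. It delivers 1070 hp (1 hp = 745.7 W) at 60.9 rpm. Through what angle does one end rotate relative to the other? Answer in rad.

ω = 2π·60.9/60 = 6.377 rad/s, so T = P/ω = 1070×745.7 / 6.377 = 125100 N·m.
J = πd⁴/32 = π(0.355)⁴/32 = 1.559×10^-3 m⁴.
θ = T·L/(G·J) = 125100 × 8.08 / (41.3×10⁹ × 1.559×10^-3) = 0.01570 rad.

0.0157 rad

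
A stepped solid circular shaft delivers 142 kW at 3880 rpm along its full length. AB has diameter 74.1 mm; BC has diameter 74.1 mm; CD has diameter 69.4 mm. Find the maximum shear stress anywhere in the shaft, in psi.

772 psi

ω = 2π·3880/60 = 406.3 rad/s, so T = P/ω = 142×10³ / 406.3 = 349.5 N·m.
Under the same torque, τ_max = 16T/(πd³) is largest where d is smallest — segment CD (d = 69.4 mm).
τ_max = 16·349.5/(π·(0.0694)³) = 5.325×10^6 Pa.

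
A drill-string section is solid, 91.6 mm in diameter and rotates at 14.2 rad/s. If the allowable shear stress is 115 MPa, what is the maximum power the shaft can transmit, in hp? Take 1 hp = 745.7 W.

J = πd⁴/32 = π(0.0916)⁴/32 = 6.912×10^-6 m⁴.
T_max = τ_allow·J/r = 1.15×10^8 × 6.912×10^-6 / 0.0458 = 17350 N·m.
ω = 14.2 rad/s, so P_max = T_max·ω = 2.464×10^5 W.

330 hp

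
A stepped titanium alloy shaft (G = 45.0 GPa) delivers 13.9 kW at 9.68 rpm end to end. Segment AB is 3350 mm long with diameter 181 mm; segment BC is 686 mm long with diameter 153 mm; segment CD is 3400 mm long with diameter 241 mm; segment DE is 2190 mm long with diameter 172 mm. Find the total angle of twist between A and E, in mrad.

24.5 mrad

ω = 2π·9.68/60 = 1.014 rad/s, so T = P/ω = 13.9×10³ / 1.014 = 13710 N·m.
J_AB = π(0.181)⁴/32 = 1.05×10^-4 m⁴; J_BC = π(0.153)⁴/32 = 5.38×10^-5 m⁴; J_CD = π(0.241)⁴/32 = 3.31×10^-4 m⁴; J_DE = π(0.172)⁴/32 = 8.59×10^-5 m⁴.
θ = (T/G)·Σ L_i/J_i = (13710/45.0×10⁹)·(3.35/1.05×10^-4 + 0.686/5.38×10^-5 + 3.40/3.31×10^-4 + 2.19/8.59×10^-5) = 0.02447 rad.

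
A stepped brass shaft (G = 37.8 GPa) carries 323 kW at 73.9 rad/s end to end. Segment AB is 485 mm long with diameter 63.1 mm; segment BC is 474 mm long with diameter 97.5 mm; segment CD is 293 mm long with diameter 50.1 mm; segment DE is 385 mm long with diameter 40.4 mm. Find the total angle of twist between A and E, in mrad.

ω = 73.9 rad/s, so T = P/ω = 323×10³ / 73.90 = 4371 N·m.
J_AB = π(0.0631)⁴/32 = 1.56×10^-6 m⁴; J_BC = π(0.0975)⁴/32 = 8.87×10^-6 m⁴; J_CD = π(0.0501)⁴/32 = 6.19×10^-7 m⁴; J_DE = π(0.0404)⁴/32 = 2.62×10^-7 m⁴.
θ = (T/G)·Σ L_i/J_i = (4371/37.8×10⁹)·(0.485/1.56×10^-6 + 0.474/8.87×10^-6 + 0.293/6.19×10^-7 + 0.385/2.62×10^-7) = 0.2672 rad.

267 mrad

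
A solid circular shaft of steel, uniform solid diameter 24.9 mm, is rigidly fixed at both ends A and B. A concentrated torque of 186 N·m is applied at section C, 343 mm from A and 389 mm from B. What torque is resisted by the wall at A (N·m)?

With uniform GJ and both ends fixed, compatibility θ_AC = θ_CB gives T_A·a = T_B·b, together with T_A + T_B = T₀.
T_A = T₀·b/(a+b) = 186.0·389/732.0 = 98.84 N·m; T_B = 87.16 N·m.

98.8 N·m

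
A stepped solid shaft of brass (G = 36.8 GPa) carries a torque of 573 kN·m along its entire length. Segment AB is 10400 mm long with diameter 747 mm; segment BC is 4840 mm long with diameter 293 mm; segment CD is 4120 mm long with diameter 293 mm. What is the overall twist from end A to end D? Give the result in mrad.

J_AB = π(0.747)⁴/32 = 0.0306 m⁴; J_BC = π(0.293)⁴/32 = 7.24×10^-4 m⁴; J_CD = π(0.293)⁴/32 = 7.24×10^-4 m⁴.
θ = (T/G)·Σ L_i/J_i = (573000/36.8×10⁹)·(10.4/0.0306 + 4.84/7.24×10^-4 + 4.12/7.24×10^-4) = 0.1981 rad.

198 mrad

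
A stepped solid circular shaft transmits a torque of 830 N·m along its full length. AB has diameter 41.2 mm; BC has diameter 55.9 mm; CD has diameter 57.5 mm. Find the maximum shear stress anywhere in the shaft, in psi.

8770 psi

Under the same torque, τ_max = 16T/(πd³) is largest where d is smallest — segment AB (d = 41.2 mm).
τ_max = 16·830.0/(π·(0.0412)³) = 6.044×10^7 Pa.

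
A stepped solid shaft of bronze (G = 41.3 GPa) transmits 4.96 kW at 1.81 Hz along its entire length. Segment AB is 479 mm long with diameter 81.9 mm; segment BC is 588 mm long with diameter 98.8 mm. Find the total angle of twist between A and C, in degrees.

0.104°

ω = 2π·1.81 = 11.37 rad/s, so T = P/ω = 4.96×10³ / 11.37 = 436.1 N·m.
J_AB = π(0.0819)⁴/32 = 4.42×10^-6 m⁴; J_BC = π(0.0988)⁴/32 = 9.35×10^-6 m⁴.
θ = (T/G)·Σ L_i/J_i = (436.1/41.3×10⁹)·(0.479/4.42×10^-6 + 0.588/9.35×10^-6) = 1.809×10^-3 rad.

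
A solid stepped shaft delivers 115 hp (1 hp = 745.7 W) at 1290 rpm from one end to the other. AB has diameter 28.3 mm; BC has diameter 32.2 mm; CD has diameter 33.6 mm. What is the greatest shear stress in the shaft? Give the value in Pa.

ω = 2π·1290/60 = 135.1 rad/s, so T = P/ω = 115×745.7 / 135.1 = 634.8 N·m.
Under the same torque, τ_max = 16T/(πd³) is largest where d is smallest — segment AB (d = 28.3 mm).
τ_max = 16·634.8/(π·(0.0283)³) = 1.426×10^8 Pa.

1.43e8 Pa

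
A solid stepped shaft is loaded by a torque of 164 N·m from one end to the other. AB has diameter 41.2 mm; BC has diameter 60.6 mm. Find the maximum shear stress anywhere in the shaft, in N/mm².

Under the same torque, τ_max = 16T/(πd³) is largest where d is smallest — segment AB (d = 41.2 mm).
τ_max = 16·164.0/(π·(0.0412)³) = 1.194×10^7 Pa.

11.9 N/mm²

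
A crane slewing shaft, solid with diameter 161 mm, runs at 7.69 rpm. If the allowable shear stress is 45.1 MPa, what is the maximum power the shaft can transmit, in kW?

29.8 kW

J = πd⁴/32 = π(0.161)⁴/32 = 6.596×10^-5 m⁴.
T_max = τ_allow·J/r = 4.51×10^7 × 6.596×10^-5 / 0.0805 = 36960 N·m.
ω = 2π·7.69/60 = 0.8053 rad/s, so P_max = T_max·ω = 2.976×10^4 W.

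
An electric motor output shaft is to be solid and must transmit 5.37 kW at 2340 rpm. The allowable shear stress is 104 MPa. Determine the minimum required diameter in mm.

ω = 2π·2340/60 = 245.0 rad/s, so T = P/ω = 5.37×10³ / 245.0 = 21.91 N·m.
For a solid shaft τ_max = 16T/(πd³), so d = (16T/(π τ_allow))^(1/3) = (16·21.91/(π·1.04×10^8))^(1/3) = 0.01024 m.

10.2 mm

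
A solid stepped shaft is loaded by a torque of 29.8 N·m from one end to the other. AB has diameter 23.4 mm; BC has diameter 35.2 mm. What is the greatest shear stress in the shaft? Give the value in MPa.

Under the same torque, τ_max = 16T/(πd³) is largest where d is smallest — segment AB (d = 23.4 mm).
τ_max = 16·29.80/(π·(0.0234)³) = 1.185×10^7 Pa.

11.8 MPa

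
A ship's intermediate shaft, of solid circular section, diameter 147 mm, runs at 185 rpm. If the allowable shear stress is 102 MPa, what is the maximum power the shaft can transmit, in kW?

J = πd⁴/32 = π(0.147)⁴/32 = 4.584×10^-5 m⁴.
T_max = τ_allow·J/r = 1.02×10^8 × 4.584×10^-5 / 0.0735 = 63620 N·m.
ω = 2π·185/60 = 19.37 rad/s, so P_max = T_max·ω = 1.232×10^6 W.

1230 kW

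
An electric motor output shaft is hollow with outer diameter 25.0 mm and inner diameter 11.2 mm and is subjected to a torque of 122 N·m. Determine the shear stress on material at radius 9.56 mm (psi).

J = π(d_o⁴ − d_i⁴)/32 = π(0.0250⁴ − 0.0112⁴)/32 = 3.680×10^-8 m⁴.
Shear stress varies linearly with radius: τ = T·r/J = 122.0 × 0.00956 / 3.680×10^-8 = 3.169×10^7 Pa.

4600 psi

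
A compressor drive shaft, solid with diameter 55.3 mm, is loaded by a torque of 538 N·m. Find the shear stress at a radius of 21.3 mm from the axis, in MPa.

12.5 MPa

J = πd⁴/32 = π(0.0553)⁴/32 = 9.181×10^-7 m⁴.
Shear stress varies linearly with radius: τ = T·r/J = 538.0 × 0.0213 / 9.181×10^-7 = 1.248×10^7 Pa.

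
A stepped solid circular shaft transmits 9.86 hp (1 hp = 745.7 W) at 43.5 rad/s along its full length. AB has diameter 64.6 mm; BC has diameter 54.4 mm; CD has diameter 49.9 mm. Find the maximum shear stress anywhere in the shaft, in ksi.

1.00 ksi

ω = 43.5 rad/s, so T = P/ω = 9.86×745.7 / 43.50 = 169.0 N·m.
Under the same torque, τ_max = 16T/(πd³) is largest where d is smallest — segment CD (d = 49.9 mm).
τ_max = 16·169.0/(π·(0.0499)³) = 6.928×10^6 Pa.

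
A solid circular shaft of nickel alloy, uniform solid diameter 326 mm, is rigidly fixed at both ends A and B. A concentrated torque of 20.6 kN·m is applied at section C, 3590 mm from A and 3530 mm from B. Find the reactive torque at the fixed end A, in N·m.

With uniform GJ and both ends fixed, compatibility θ_AC = θ_CB gives T_A·a = T_B·b, together with T_A + T_B = T₀.
T_A = T₀·b/(a+b) = 20600·3530/7120 = 10210 N·m; T_B = 10390 N·m.

10200 N·m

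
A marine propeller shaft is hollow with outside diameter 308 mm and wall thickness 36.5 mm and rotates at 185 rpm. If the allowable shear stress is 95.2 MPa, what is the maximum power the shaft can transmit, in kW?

7000 kW

J = π(d_o⁴ − d_i⁴)/32 = π(0.308⁴ − 0.235⁴)/32 = 5.841×10^-4 m⁴.
T_max = τ_allow·J/r = 9.52×10^7 × 5.841×10^-4 / 0.154 = 361100 N·m.
ω = 2π·185/60 = 19.37 rad/s, so P_max = T_max·ω = 6.995×10^6 W.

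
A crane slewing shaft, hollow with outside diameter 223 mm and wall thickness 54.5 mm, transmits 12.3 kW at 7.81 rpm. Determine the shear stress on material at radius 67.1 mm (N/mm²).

ω = 2π·7.81/60 = 0.8179 rad/s, so T = P/ω = 12.3×10³ / 0.8179 = 15040 N·m.
J = π(d_o⁴ − d_i⁴)/32 = π(0.223⁴ − 0.114⁴)/32 = 2.262×10^-4 m⁴.
Shear stress varies linearly with radius: τ = T·r/J = 15040 × 0.0671 / 2.262×10^-4 = 4.461×10^6 Pa.

4.46 N/mm²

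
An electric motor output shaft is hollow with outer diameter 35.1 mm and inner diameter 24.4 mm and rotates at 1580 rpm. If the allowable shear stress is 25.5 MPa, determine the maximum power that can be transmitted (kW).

27.5 kW

J = π(d_o⁴ − d_i⁴)/32 = π(0.0351⁴ − 0.0244⁴)/32 = 1.142×10^-7 m⁴.
T_max = τ_allow·J/r = 2.55×10^7 × 1.142×10^-7 / 0.0175 = 166.0 N·m.
ω = 2π·1580/60 = 165.5 rad/s, so P_max = T_max·ω = 2.746×10^4 W.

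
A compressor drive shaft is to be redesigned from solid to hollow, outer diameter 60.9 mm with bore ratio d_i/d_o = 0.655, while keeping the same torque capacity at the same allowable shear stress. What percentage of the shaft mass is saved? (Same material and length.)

34.6 %

Equal τ_max and T ⇒ the solid shaft needs d_s³ = d_o³(1−k⁴), so d_s = 60.9·(1−0.655⁴)^(1/3) = 56.91 mm.
Area ratio A_h/A_s = d_o²(1−k²)/d_s² = (1−k²)/(1−k⁴)^(2/3) = 0.6539.
Mass saving = 1 − 0.6539 = 34.6 %.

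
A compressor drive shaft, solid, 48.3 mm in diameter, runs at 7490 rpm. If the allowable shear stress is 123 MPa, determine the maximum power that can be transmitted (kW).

2130 kW

J = πd⁴/32 = π(0.0483)⁴/32 = 5.343×10^-7 m⁴.
T_max = τ_allow·J/r = 1.23×10^8 × 5.343×10^-7 / 0.0241 = 2721 N·m.
ω = 2π·7490/60 = 784.4 rad/s, so P_max = T_max·ω = 2.134×10^6 W.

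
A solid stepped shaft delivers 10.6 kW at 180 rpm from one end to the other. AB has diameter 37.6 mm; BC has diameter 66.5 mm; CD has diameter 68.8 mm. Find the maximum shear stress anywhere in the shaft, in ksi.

ω = 2π·180/60 = 18.85 rad/s, so T = P/ω = 10.6×10³ / 18.85 = 562.3 N·m.
Under the same torque, τ_max = 16T/(πd³) is largest where d is smallest — segment AB (d = 37.6 mm).
τ_max = 16·562.3/(π·(0.0376)³) = 5.388×10^7 Pa.

7.81 ksi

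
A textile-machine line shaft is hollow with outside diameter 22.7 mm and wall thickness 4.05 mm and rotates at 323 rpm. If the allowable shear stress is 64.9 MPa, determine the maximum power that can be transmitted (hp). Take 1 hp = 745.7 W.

5.60 hp

J = π(d_o⁴ − d_i⁴)/32 = π(0.0227⁴ − 0.0146⁴)/32 = 2.161×10^-8 m⁴.
T_max = τ_allow·J/r = 6.49×10^7 × 2.161×10^-8 / 0.0113 = 123.5 N·m.
ω = 2π·323/60 = 33.82 rad/s, so P_max = T_max·ω = 4179 W.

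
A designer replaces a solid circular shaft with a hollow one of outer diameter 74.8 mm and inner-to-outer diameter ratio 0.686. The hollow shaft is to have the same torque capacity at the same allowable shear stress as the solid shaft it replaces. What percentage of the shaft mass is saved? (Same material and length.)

37.4 %

Equal τ_max and T ⇒ the solid shaft needs d_s³ = d_o³(1−k⁴), so d_s = 74.8·(1−0.686⁴)^(1/3) = 68.81 mm.
Area ratio A_h/A_s = d_o²(1−k²)/d_s² = (1−k²)/(1−k⁴)^(2/3) = 0.6256.
Mass saving = 1 − 0.6256 = 37.4 %.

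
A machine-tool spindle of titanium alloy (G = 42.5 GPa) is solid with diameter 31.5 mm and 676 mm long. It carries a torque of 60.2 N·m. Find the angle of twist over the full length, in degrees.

J = πd⁴/32 = π(0.0315)⁴/32 = 9.666×10^-8 m⁴.
θ = T·L/(G·J) = 60.20 × 0.676 / (42.5×10⁹ × 9.666×10^-8) = 9.906×10^-3 rad.

0.568°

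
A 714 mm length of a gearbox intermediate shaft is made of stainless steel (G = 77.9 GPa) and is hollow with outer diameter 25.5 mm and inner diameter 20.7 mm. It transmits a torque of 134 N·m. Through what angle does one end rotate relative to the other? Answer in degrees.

J = π(d_o⁴ − d_i⁴)/32 = π(0.0255⁴ − 0.0207⁴)/32 = 2.349×10^-8 m⁴.
θ = T·L/(G·J) = 134.0 × 0.714 / (77.9×10⁹ × 2.349×10^-8) = 0.05230 rad.

3.00°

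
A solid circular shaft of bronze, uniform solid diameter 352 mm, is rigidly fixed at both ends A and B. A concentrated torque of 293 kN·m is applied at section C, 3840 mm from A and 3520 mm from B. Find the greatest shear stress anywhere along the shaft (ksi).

2.59 ksi

With uniform GJ and both ends fixed, compatibility θ_AC = θ_CB gives T_A·a = T_B·b, together with T_A + T_B = T₀.
T_A = T₀·b/(a+b) = 293000·3520/7360 = 140100 N·m; T_B = 152900 N·m.
τ in each portion: τ_AC = 1.64×10^7 Pa, τ_CB = 1.79×10^7 Pa; maximum is in CB.
τ_max = T_CB·r/J = 152900·0.176/1.51×10^-3 = 1.785×10^7 Pa.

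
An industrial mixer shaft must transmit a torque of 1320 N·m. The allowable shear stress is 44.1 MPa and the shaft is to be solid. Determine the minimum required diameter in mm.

53.4 mm

For a solid shaft τ_max = 16T/(πd³), so d = (16T/(π τ_allow))^(1/3) = (16·1320/(π·4.41×10^7))^(1/3) = 0.05342 m.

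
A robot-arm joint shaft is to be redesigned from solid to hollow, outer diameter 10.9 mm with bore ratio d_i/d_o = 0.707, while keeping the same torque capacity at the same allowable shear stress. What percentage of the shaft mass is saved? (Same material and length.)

39.4 %

Equal τ_max and T ⇒ the solid shaft needs d_s³ = d_o³(1−k⁴), so d_s = 10.9·(1−0.707⁴)^(1/3) = 9.904 mm.
Area ratio A_h/A_s = d_o²(1−k²)/d_s² = (1−k²)/(1−k⁴)^(2/3) = 0.6058.
Mass saving = 1 − 0.6058 = 39.4 %.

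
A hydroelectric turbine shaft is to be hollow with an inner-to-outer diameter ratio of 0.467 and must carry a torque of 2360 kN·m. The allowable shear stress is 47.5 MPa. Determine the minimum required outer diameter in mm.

For a hollow shaft with d_i/d_o = 0.467: τ_max = 16T/(π d_o³ (1−k⁴)), so d_o = [16T/(π τ_allow (1−k⁴))]^(1/3) = [16·2.360e6/(π·4.75×10^7·0.9524)]^(1/3) = 0.6429 m.

643 mm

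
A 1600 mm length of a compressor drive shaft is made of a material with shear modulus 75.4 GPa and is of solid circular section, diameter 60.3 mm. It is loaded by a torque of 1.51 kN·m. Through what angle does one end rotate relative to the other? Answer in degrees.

1.41°

J = πd⁴/32 = π(0.0603)⁴/32 = 1.298×10^-6 m⁴.
θ = T·L/(G·J) = 1510 × 1.60 / (75.4×10⁹ × 1.298×10^-6) = 0.02469 rad.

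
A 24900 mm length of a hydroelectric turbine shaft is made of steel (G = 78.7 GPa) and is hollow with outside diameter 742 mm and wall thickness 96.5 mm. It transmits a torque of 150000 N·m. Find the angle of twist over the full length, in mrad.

2.28 mrad

J = π(d_o⁴ − d_i⁴)/32 = π(0.742⁴ − 0.549⁴)/32 = 0.02084 m⁴.
θ = T·L/(G·J) = 150000 × 24.9 / (78.7×10⁹ × 0.02084) = 2.277×10^-3 rad.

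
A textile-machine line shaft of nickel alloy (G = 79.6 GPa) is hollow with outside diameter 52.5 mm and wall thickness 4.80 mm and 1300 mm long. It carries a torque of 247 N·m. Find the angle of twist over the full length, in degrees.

0.559°

J = π(d_o⁴ − d_i⁴)/32 = π(0.0525⁴ − 0.0429⁴)/32 = 4.133×10^-7 m⁴.
θ = T·L/(G·J) = 247.0 × 1.30 / (79.6×10⁹ × 4.133×10^-7) = 9.760×10^-3 rad.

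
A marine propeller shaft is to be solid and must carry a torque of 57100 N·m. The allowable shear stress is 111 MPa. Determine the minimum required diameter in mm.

138 mm

For a solid shaft τ_max = 16T/(πd³), so d = (16T/(π τ_allow))^(1/3) = (16·57100/(π·1.11×10^8))^(1/3) = 0.1379 m.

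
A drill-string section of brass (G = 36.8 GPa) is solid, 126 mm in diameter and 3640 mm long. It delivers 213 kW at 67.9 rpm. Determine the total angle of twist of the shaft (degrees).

ω = 2π·67.9/60 = 7.110 rad/s, so T = P/ω = 213×10³ / 7.110 = 29960 N·m.
J = πd⁴/32 = π(0.126)⁴/32 = 2.474×10^-5 m⁴.
θ = T·L/(G·J) = 29960 × 3.64 / (36.8×10⁹ × 2.474×10^-5) = 0.1197 rad.

6.86°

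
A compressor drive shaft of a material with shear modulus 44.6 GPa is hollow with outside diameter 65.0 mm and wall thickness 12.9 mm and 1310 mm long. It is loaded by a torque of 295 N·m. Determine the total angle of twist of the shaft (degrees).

0.326°

J = π(d_o⁴ − d_i⁴)/32 = π(0.0650⁴ − 0.0392⁴)/32 = 1.521×10^-6 m⁴.
θ = T·L/(G·J) = 295.0 × 1.31 / (44.6×10⁹ × 1.521×10^-6) = 5.698×10^-3 rad.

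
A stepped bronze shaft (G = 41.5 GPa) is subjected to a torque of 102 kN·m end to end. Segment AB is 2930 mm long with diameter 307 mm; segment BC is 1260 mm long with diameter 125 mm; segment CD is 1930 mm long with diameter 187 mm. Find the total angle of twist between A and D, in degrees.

J_AB = π(0.307)⁴/32 = 8.72×10^-4 m⁴; J_BC = π(0.125)⁴/32 = 2.40×10^-5 m⁴; J_CD = π(0.187)⁴/32 = 1.20×10^-4 m⁴.
θ = (T/G)·Σ L_i/J_i = (102000/41.5×10⁹)·(2.93/8.72×10^-4 + 1.26/2.40×10^-5 + 1.93/1.20×10^-4) = 0.1770 rad.

10.1°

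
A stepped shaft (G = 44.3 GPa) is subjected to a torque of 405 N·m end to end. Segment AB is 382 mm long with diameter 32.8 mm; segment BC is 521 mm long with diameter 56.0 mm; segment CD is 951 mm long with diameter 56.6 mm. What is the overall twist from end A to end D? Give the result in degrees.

J_AB = π(0.0328)⁴/32 = 1.14×10^-7 m⁴; J_BC = π(0.0560)⁴/32 = 9.65×10^-7 m⁴; J_CD = π(0.0566)⁴/32 = 1.01×10^-6 m⁴.
θ = (T/G)·Σ L_i/J_i = (405.0/44.3×10⁹)·(0.382/1.14×10^-7 + 0.521/9.65×10^-7 + 0.951/1.01×10^-6) = 0.04430 rad.

2.54°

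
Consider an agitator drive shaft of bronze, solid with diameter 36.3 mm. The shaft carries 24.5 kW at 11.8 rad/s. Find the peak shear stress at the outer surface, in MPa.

221 MPa

ω = 11.8 rad/s, so T = P/ω = 24.5×10³ / 11.80 = 2076 N·m.
J = πd⁴/32 = π(0.0363)⁴/32 = 1.705×10^-7 m⁴.
τ_max = T·r/J = 2076 × 0.0181 / 1.705×10^-7 = 2.211×10^8 Pa.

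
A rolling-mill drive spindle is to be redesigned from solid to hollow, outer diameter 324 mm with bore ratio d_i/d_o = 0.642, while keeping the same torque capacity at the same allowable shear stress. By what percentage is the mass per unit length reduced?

Equal τ_max and T ⇒ the solid shaft needs d_s³ = d_o³(1−k⁴), so d_s = 324·(1−0.642⁴)^(1/3) = 304.5 mm.
Area ratio A_h/A_s = d_o²(1−k²)/d_s² = (1−k²)/(1−k⁴)^(2/3) = 0.6655.
Mass saving = 1 − 0.6655 = 33.4 %.

33.4 %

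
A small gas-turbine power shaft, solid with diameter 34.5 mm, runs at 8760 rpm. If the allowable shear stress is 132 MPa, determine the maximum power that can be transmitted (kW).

J = πd⁴/32 = π(0.0345)⁴/32 = 1.391×10^-7 m⁴.
T_max = τ_allow·J/r = 1.32×10^8 × 1.391×10^-7 / 0.0173 = 1064 N·m.
ω = 2π·8760/60 = 917.3 rad/s, so P_max = T_max·ω = 9.763×10^5 W.

976 kW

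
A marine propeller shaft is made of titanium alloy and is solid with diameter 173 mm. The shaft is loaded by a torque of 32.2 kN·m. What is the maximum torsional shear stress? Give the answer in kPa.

31700 kPa

J = πd⁴/32 = π(0.173)⁴/32 = 8.794×10^-5 m⁴.
τ_max = T·r/J = 32200 × 0.0865 / 8.794×10^-5 = 3.167×10^7 Pa.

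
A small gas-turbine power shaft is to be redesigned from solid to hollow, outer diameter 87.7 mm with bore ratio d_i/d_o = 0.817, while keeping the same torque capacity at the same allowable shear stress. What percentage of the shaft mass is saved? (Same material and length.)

50.7 %

Equal τ_max and T ⇒ the solid shaft needs d_s³ = d_o³(1−k⁴), so d_s = 87.7·(1−0.817⁴)^(1/3) = 72.05 mm.
Area ratio A_h/A_s = d_o²(1−k²)/d_s² = (1−k²)/(1−k⁴)^(2/3) = 0.4927.
Mass saving = 1 − 0.4927 = 50.7 %.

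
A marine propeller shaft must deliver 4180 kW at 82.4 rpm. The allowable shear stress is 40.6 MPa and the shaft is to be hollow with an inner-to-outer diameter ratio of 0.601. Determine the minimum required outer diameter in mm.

ω = 2π·82.4/60 = 8.629 rad/s, so T = P/ω = 4180×10³ / 8.629 = 484400 N·m.
For a hollow shaft with d_i/d_o = 0.601: τ_max = 16T/(π d_o³ (1−k⁴)), so d_o = [16T/(π τ_allow (1−k⁴))]^(1/3) = [16·484400/(π·4.06×10^7·0.8695)]^(1/3) = 0.4119 m.

412 mm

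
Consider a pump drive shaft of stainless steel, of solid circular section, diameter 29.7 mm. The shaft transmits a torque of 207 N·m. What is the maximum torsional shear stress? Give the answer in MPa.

J = πd⁴/32 = π(0.0297)⁴/32 = 7.639×10^-8 m⁴.
τ_max = T·r/J = 207.0 × 0.0149 / 7.639×10^-8 = 4.024×10^7 Pa.

40.2 MPa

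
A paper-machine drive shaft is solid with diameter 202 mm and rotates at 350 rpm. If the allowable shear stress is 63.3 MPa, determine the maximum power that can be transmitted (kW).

3750 kW

J = πd⁴/32 = π(0.202)⁴/32 = 1.635×10^-4 m⁴.
T_max = τ_allow·J/r = 6.33×10^7 × 1.635×10^-4 / 0.101 = 102400 N·m.
ω = 2π·350/60 = 36.65 rad/s, so P_max = T_max·ω = 3.755×10^6 W.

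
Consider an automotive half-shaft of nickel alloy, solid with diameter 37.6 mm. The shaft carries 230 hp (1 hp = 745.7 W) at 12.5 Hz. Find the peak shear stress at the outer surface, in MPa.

ω = 2π·12.5 = 78.54 rad/s, so T = P/ω = 230×745.7 / 78.54 = 2184 N·m.
J = πd⁴/32 = π(0.0376)⁴/32 = 1.962×10^-7 m⁴.
τ_max = T·r/J = 2184 × 0.0188 / 1.962×10^-7 = 2.092×10^8 Pa.

209 MPa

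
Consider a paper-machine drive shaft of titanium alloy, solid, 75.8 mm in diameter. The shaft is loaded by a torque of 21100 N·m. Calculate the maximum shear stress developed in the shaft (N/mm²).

247 N/mm²

J = πd⁴/32 = π(0.0758)⁴/32 = 3.241×10^-6 m⁴.
τ_max = T·r/J = 21100 × 0.0379 / 3.241×10^-6 = 2.467×10^8 Pa.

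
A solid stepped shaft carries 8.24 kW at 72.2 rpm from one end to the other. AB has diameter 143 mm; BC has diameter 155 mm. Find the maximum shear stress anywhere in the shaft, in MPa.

1.90 MPa

ω = 2π·72.2/60 = 7.561 rad/s, so T = P/ω = 8.24×10³ / 7.561 = 1090 N·m.
Under the same torque, τ_max = 16T/(πd³) is largest where d is smallest — segment AB (d = 143 mm).
τ_max = 16·1090/(π·(0.143)³) = 1.898×10^6 Pa.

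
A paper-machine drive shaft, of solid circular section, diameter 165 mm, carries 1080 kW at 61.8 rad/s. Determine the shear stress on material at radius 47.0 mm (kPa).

11300 kPa

ω = 61.8 rad/s, so T = P/ω = 1080×10³ / 61.80 = 17480 N·m.
J = πd⁴/32 = π(0.165)⁴/32 = 7.277×10^-5 m⁴.
Shear stress varies linearly with radius: τ = T·r/J = 17480 × 0.0470 / 7.277×10^-5 = 1.129×10^7 Pa.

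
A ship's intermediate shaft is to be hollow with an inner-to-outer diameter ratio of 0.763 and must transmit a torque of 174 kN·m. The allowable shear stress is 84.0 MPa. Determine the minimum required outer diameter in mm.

252 mm

For a hollow shaft with d_i/d_o = 0.763: τ_max = 16T/(π d_o³ (1−k⁴)), so d_o = [16T/(π τ_allow (1−k⁴))]^(1/3) = [16·174000/(π·8.40×10^7·0.6611)]^(1/3) = 0.2518 m.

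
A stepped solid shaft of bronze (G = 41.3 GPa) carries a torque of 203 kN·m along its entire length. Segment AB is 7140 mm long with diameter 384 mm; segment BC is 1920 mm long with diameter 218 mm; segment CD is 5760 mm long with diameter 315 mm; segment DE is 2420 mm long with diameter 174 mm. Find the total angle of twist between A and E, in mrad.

J_AB = π(0.384)⁴/32 = 2.13×10^-3 m⁴; J_BC = π(0.218)⁴/32 = 2.22×10^-4 m⁴; J_CD = π(0.315)⁴/32 = 9.67×10^-4 m⁴; J_DE = π(0.174)⁴/32 = 9.00×10^-5 m⁴.
θ = (T/G)·Σ L_i/J_i = (203000/41.3×10⁹)·(7.14/2.13×10^-3 + 1.92/2.22×10^-4 + 5.76/9.67×10^-4 + 2.42/9.00×10^-5) = 0.2205 rad.

220 mrad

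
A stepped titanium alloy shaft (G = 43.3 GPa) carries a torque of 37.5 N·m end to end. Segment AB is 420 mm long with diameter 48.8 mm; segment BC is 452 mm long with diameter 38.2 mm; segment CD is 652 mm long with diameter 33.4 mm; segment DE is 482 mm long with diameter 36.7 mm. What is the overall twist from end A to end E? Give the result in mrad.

9.49 mrad

J_AB = π(0.0488)⁴/32 = 5.57×10^-7 m⁴; J_BC = π(0.0382)⁴/32 = 2.09×10^-7 m⁴; J_CD = π(0.0334)⁴/32 = 1.22×10^-7 m⁴; J_DE = π(0.0367)⁴/32 = 1.78×10^-7 m⁴.
θ = (T/G)·Σ L_i/J_i = (37.50/43.3×10⁹)·(0.420/5.57×10^-7 + 0.452/2.09×10^-7 + 0.652/1.22×10^-7 + 0.482/1.78×10^-7) = 9.491×10^-3 rad.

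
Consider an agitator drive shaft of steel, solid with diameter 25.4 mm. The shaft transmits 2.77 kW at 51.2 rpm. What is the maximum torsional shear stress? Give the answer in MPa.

161 MPa

ω = 2π·51.2/60 = 5.362 rad/s, so T = P/ω = 2.77×10³ / 5.362 = 516.6 N·m.
J = πd⁴/32 = π(0.0254)⁴/32 = 4.086×10^-8 m⁴.
τ_max = T·r/J = 516.6 × 0.0127 / 4.086×10^-8 = 1.606×10^8 Pa.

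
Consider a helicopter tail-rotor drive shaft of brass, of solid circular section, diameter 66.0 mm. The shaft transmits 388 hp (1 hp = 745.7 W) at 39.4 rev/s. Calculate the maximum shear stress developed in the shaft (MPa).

ω = 2π·39.4 = 247.6 rad/s, so T = P/ω = 388×745.7 / 247.6 = 1169 N·m.
J = πd⁴/32 = π(0.0660)⁴/32 = 1.863×10^-6 m⁴.
τ_max = T·r/J = 1169 × 0.0330 / 1.863×10^-6 = 2.070×10^7 Pa.

20.7 MPa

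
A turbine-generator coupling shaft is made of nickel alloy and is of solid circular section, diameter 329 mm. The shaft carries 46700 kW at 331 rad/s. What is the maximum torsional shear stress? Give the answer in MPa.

ω = 331 rad/s, so T = P/ω = 46700×10³ / 331.0 = 141100 N·m.
J = πd⁴/32 = π(0.329)⁴/32 = 1.150×10^-3 m⁴.
τ_max = T·r/J = 141100 × 0.165 / 1.150×10^-3 = 2.018×10^7 Pa.

20.2 MPa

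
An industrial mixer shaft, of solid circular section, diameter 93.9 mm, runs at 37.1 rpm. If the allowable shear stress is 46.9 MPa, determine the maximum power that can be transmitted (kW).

29.6 kW

J = πd⁴/32 = π(0.0939)⁴/32 = 7.632×10^-6 m⁴.
T_max = τ_allow·J/r = 4.69×10^7 × 7.632×10^-6 / 0.0470 = 7624 N·m.
ω = 2π·37.1/60 = 3.885 rad/s, so P_max = T_max·ω = 2.962×10^4 W.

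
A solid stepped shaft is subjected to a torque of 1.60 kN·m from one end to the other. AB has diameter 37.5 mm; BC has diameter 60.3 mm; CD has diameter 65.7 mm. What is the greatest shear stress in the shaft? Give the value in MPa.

Under the same torque, τ_max = 16T/(πd³) is largest where d is smallest — segment AB (d = 37.5 mm).
τ_max = 16·1600/(π·(0.0375)³) = 1.545×10^8 Pa.

155 MPa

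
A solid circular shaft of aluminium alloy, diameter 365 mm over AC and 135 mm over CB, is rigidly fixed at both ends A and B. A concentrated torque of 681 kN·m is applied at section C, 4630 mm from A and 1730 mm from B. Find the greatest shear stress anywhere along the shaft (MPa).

67.9 MPa

Compatibility: T_A·a/J_AC = T_B·b/J_CB with T_A + T_B = T₀.
J_AC = 1.74×10^-3 m⁴, J_CB = 3.26×10^-5 m⁴, so T_A = T₀·(J_AC/a)/((J_AC/a)+(J_CB/b)) = 648500 N·m, T_B = 32480 N·m.
τ in each portion: τ_AC = 6.79×10^7 Pa, τ_CB = 6.72×10^7 Pa; maximum is in AC.
τ_max = T_AC·r/J = 648500·0.182/1.74×10^-3 = 6.792×10^7 Pa.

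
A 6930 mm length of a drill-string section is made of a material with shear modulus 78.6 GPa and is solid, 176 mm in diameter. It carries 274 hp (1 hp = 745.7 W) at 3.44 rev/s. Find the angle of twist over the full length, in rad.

ω = 2π·3.44 = 21.61 rad/s, so T = P/ω = 274×745.7 / 21.61 = 9453 N·m.
J = πd⁴/32 = π(0.176)⁴/32 = 9.420×10^-5 m⁴.
θ = T·L/(G·J) = 9453 × 6.93 / (78.6×10⁹ × 9.420×10^-5) = 8.848×10^-3 rad.

0.00885 rad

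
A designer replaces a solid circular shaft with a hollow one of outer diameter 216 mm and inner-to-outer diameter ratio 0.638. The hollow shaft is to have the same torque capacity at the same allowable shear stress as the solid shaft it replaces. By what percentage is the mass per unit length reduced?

33.1 %

Equal τ_max and T ⇒ the solid shaft needs d_s³ = d_o³(1−k⁴), so d_s = 216·(1−0.638⁴)^(1/3) = 203.3 mm.
Area ratio A_h/A_s = d_o²(1−k²)/d_s² = (1−k²)/(1−k⁴)^(2/3) = 0.6691.
Mass saving = 1 − 0.6691 = 33.1 %.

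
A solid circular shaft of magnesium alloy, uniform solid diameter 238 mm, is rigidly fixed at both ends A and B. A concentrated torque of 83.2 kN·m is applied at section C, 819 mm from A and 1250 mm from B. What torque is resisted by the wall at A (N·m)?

With uniform GJ and both ends fixed, compatibility θ_AC = θ_CB gives T_A·a = T_B·b, together with T_A + T_B = T₀.
T_A = T₀·b/(a+b) = 83200·1250/2069 = 50270 N·m; T_B = 32930 N·m.

50300 N·m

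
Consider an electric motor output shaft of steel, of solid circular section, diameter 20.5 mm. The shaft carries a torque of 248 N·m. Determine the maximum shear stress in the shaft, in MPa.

J = πd⁴/32 = π(0.0205)⁴/32 = 1.734×10^-8 m⁴.
τ_max = T·r/J = 248.0 × 0.0103 / 1.734×10^-8 = 1.466×10^8 Pa.

147 MPa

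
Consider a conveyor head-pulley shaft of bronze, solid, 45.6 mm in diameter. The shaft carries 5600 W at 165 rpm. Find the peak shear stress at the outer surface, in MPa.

ω = 2π·165/60 = 17.28 rad/s, so T = P/ω = 5600 / 17.28 = 324.1 N·m.
J = πd⁴/32 = π(0.0456)⁴/32 = 4.245×10^-7 m⁴.
τ_max = T·r/J = 324.1 × 0.0228 / 4.245×10^-7 = 1.741×10^7 Pa.

17.4 MPa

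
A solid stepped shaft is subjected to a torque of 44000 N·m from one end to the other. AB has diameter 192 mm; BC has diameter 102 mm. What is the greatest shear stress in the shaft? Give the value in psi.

Under the same torque, τ_max = 16T/(πd³) is largest where d is smallest — segment BC (d = 102 mm).
τ_max = 16·44000/(π·(0.102)³) = 2.112×10^8 Pa.

30600 psi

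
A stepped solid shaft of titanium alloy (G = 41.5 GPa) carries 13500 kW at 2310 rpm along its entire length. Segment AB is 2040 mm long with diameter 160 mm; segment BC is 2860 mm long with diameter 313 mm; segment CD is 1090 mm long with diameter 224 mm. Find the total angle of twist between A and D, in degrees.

ω = 2π·2310/60 = 241.9 rad/s, so T = P/ω = 13500×10³ / 241.9 = 55810 N·m.
J_AB = π(0.160)⁴/32 = 6.43×10^-5 m⁴; J_BC = π(0.313)⁴/32 = 9.42×10^-4 m⁴; J_CD = π(0.224)⁴/32 = 2.47×10^-4 m⁴.
θ = (T/G)·Σ L_i/J_i = (55810/41.5×10⁹)·(2.04/6.43×10^-5 + 2.86/9.42×10^-4 + 1.09/2.47×10^-4) = 0.05265 rad.

3.02°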